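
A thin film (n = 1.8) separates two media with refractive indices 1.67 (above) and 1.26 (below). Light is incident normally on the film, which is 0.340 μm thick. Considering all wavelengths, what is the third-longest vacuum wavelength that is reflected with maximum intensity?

490 nm

Top surface (1.67 → 1.8): reflection off a higher-index medium gives a half-wave phase shift.
Ray reflecting at the bottom interface goes from n = 1.8 toward n = 1.26: no phase shift.
Exactly one π shift → a net half-wave offset.
So the condition for constructive reflection is 2 n t = (m + ½) λ.
λ = 2 n t / (m + ½). The third-longest wavelength is m = 2: λ = 2 × 1.8 × 340 / 2.50 = 490 nm.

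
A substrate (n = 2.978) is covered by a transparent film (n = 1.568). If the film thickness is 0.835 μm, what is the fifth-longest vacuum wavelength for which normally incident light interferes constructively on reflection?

524 nm

Top surface (1.0 → 1.568): reflection off a higher-index medium gives a half-wave phase shift.
At the lower boundary (n = 1.568 to n = 2.978) the reflected ray undergoes a half-wave phase shift.
The two reflections carry the same phase change, so no net offset.
With no net inversion, constructive interference in reflection requires 2 n t = m λ.
λ = 2 n t / m. The fifth-longest wavelength is m = 5: λ = 2 × 1.568 × 835 / 5.00 = 524 nm.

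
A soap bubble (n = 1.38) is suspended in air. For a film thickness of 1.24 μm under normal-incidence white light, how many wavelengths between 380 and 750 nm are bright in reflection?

At the upper boundary (n = 1.0 to n = 1.38) the reflected ray undergoes a half-wave phase shift.
At the lower boundary (n = 1.38 to n = 1.0) the reflected ray undergoes no phase shift.
Exactly one π shift → a net half-wave offset.
So the condition for constructive reflection is 2 n t = (m + ½) λ.
λ = 2 n t / (m + ½) = 3422 / (m + ½) nm.
m=4: 761 nm (IR); m=5: 622 nm (visible); m=6: 527 nm (visible); m=7: 456 nm (visible); m=8: 403 nm (visible); m=9: 360 nm (UV).

4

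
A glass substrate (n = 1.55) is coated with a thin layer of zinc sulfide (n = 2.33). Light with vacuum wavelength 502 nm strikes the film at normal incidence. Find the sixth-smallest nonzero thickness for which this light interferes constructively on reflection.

Ray reflecting at the top interface goes from n = 1.0 toward n = 2.33: a half-wave phase shift.
At the lower boundary (n = 2.33 to n = 1.55) the reflected ray undergoes no phase shift.
The two reflections differ by half a wavelength.
For maximum reflection here: 2 n t = (m + ½) λ.
The sixth-smallest nonzero thickness corresponds to m = 5: t = (m + ½) λ / (2 n) = 5.50 × 502 / (2 × 2.33) = 592 nm.

592 nm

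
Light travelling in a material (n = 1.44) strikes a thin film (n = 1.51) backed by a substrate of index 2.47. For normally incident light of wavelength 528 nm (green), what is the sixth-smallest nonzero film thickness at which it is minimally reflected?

962 nm

At the upper boundary (n = 1.44 to n = 1.51) the reflected ray undergoes a half-wave phase shift.
Bottom surface (1.51 → 2.47): reflection off a higher-index medium gives a half-wave phase shift.
Net: no relative phase inversion (both shifts match).
So the condition for destructive reflection is 2 n t = (m + ½) λ.
The sixth-smallest nonzero thickness corresponds to m = 5: t = (m + ½) λ / (2 n) = 5.50 × 528 / (2 × 1.51) = 962 nm.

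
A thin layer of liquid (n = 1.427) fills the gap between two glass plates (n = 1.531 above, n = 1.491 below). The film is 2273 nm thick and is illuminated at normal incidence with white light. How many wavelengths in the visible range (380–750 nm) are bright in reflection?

8

Ray reflecting at the top interface goes from n = 1.531 toward n = 1.427: no phase shift.
At the lower boundary (n = 1.427 to n = 1.491) the reflected ray undergoes a half-wave phase shift.
Exactly one π shift → a net half-wave offset.
With one net inversion, constructive interference in reflection requires 2 n t = (m + ½) λ.
λ = 2 n t / (m + ½) = 6487 / (m + ½) nm.
m=8: 763 nm (IR); m=9: 683 nm (visible); m=10: 618 nm (visible); m=11: 564 nm (visible); m=12: 519 nm (visible); m=13: 481 nm (visible); m=14: 447 nm (visible); m=15: 419 nm (visible); m=16: 393 nm (visible); m=17: 371 nm (UV).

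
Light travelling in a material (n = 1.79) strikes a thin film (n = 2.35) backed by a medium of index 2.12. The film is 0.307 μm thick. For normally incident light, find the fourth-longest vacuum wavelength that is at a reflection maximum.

Top surface (1.79 → 2.35): reflection off a higher-index medium gives a half-wave phase shift.
Ray reflecting at the bottom interface goes from n = 2.35 toward n = 2.12: no phase shift.
Exactly one π shift → a net half-wave offset.
For maximum reflection here: 2 n t = (m + ½) λ.
λ = 2 n t / (m + ½). The fourth-longest wavelength is m = 3: λ = 2 × 2.35 × 307 / 3.50 = 412 nm.

412 nm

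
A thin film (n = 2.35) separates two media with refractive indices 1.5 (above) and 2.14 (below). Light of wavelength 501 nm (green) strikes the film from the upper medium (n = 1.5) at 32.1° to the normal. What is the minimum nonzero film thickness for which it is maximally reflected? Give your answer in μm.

Ray reflecting at the top interface goes from n = 1.5 toward n = 2.35: a half-wave phase shift.
Bottom surface (2.35 → 2.14): reflection off a lower-index medium gives no phase shift.
Exactly one π shift → a net half-wave offset.
For strong reflection here: 2 n t cos θ_r = (m + ½) λ.
Snell's law: 1.5 sin 32.1° = 2.35 sin θ_r → sin θ_r = 0.339, cos θ_r = 0.941.
Minimum at m = 0: t = λ / (4 n cos θ_r) = 501 / (4 × 2.35 × 0.941) = 56.7 nm.

0.0567 μm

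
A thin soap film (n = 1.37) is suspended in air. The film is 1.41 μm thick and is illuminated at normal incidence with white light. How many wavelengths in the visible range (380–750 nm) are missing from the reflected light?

Top surface (1.0 → 1.37): reflection off a higher-index medium gives a half-wave phase shift.
Ray reflecting at the bottom interface goes from n = 1.37 toward n = 1.0: no phase shift.
The two reflections differ by half a wavelength.
With one net inversion, destructive interference in reflection requires 2 n t = m λ.
λ = 2 n t / m = 3863 / m nm.
m=5: 773 nm (IR); m=6: 644 nm (visible); m=7: 552 nm (visible); m=8: 483 nm (visible); m=9: 429 nm (visible); m=10: 386 nm (visible); m=11: 351 nm (UV).

5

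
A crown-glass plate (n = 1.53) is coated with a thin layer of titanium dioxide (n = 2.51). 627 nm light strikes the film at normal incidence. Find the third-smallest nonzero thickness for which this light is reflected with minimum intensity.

Top surface (1.0 → 2.51): reflection off a higher-index medium gives a half-wave phase shift.
Ray reflecting at the bottom interface goes from n = 2.51 toward n = 1.53: no phase shift.
The two reflections differ by half a wavelength.
With one net inversion, destructive interference in reflection requires 2 n t = m λ.
The third-smallest nonzero thickness corresponds to m = 3: t = m λ / (2 n) = 3.00 × 627 / (2 × 2.51) = 375 nm.

375 nm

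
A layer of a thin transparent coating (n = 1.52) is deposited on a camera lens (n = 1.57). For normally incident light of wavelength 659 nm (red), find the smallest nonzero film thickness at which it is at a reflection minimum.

Ray reflecting at the top interface goes from n = 1.0 toward n = 1.52: a half-wave phase shift.
Ray reflecting at the bottom interface goes from n = 1.52 toward n = 1.57: a half-wave phase shift.
Zero or two π shifts → no net half-wave offset.
For weak reflection here: 2 n t = (m + ½) λ.
Minimum at m = 0: t = λ / (4 n) = 659 / (4 × 1.52) = 108 nm.

108 nm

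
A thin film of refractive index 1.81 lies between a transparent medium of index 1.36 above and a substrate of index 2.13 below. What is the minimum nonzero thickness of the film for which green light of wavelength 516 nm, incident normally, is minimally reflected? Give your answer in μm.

At the upper boundary (n = 1.36 to n = 1.81) the reflected ray undergoes a half-wave phase shift.
Ray reflecting at the bottom interface goes from n = 1.81 toward n = 2.13: a half-wave phase shift.
The two reflections carry the same phase change, so no net offset.
For dark reflection here: 2 n t = (m + ½) λ.
Minimum at m = 0: t = λ / (4 n) = 516 / (4 × 1.81) = 71.3 nm.

0.0713 μm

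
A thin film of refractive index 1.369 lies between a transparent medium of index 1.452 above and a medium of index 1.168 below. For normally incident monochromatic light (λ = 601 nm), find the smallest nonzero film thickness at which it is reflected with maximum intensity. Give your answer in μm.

0.220 μm

At the upper boundary (n = 1.452 to n = 1.369) the reflected ray undergoes no phase shift.
Bottom surface (1.369 → 1.168): reflection off a lower-index medium gives no phase shift.
Net: no relative phase inversion (both shifts match).
With no net inversion, constructive interference in reflection requires 2 n t = m λ.
Minimum nonzero at m = 1: t = λ / (2 n) = 601 / (2 × 1.369) = 220 nm.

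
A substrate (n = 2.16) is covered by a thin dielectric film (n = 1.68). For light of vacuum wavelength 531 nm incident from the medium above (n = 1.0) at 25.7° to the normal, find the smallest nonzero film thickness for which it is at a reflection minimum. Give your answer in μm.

0.0818 μm

At the upper boundary (n = 1.0 to n = 1.68) the reflected ray undergoes a half-wave phase shift.
Bottom surface (1.68 → 2.16): reflection off a higher-index medium gives a half-wave phase shift.
The two reflections carry the same phase change, so no net offset.
So the condition for destructive reflection is 2 n t cos θ_r = (m + ½) λ.
Snell's law: 1.0 sin 25.7° = 1.68 sin θ_r → sin θ_r = 0.258, cos θ_r = 0.966.
Minimum at m = 0: t = λ / (4 n cos θ_r) = 531 / (4 × 1.68 × 0.966) = 81.8 nm.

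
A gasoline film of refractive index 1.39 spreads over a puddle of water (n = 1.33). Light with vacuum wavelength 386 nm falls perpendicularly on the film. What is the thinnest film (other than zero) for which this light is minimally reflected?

139 nm

At the upper boundary (n = 1.0 to n = 1.39) the reflected ray undergoes a half-wave phase shift.
At the lower boundary (n = 1.39 to n = 1.33) the reflected ray undergoes no phase shift.
The two reflections differ by half a wavelength.
So the condition for destructive reflection is 2 n t = m λ.
Minimum nonzero at m = 1: t = λ / (2 n) = 386 / (2 × 1.39) = 139 nm.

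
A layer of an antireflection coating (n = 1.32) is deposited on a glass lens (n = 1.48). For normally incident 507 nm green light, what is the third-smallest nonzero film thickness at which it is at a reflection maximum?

Ray reflecting at the top interface goes from n = 1.0 toward n = 1.32: a half-wave phase shift.
Bottom surface (1.32 → 1.48): reflection off a higher-index medium gives a half-wave phase shift.
The two reflections carry the same phase change, so no net offset.
For maximum reflection here: 2 n t = m λ.
The third-smallest nonzero thickness corresponds to m = 3: t = m λ / (2 n) = 3.00 × 507 / (2 × 1.32) = 576 nm.

576 nm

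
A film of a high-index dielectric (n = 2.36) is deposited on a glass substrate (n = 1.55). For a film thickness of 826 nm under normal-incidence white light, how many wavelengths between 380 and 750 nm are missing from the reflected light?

At the upper boundary (n = 1.0 to n = 2.36) the reflected ray undergoes a half-wave phase shift.
Bottom surface (2.36 → 1.55): reflection off a lower-index medium gives no phase shift.
The two reflections differ by half a wavelength.
For weak reflection here: 2 n t = m λ.
λ = 2 n t / m = 3899 / m nm.
m=5: 780 nm (IR); m=6: 650 nm (visible); m=7: 557 nm (visible); m=8: 487 nm (visible); m=9: 433 nm (visible); m=10: 390 nm (visible); m=11: 354 nm (UV).

5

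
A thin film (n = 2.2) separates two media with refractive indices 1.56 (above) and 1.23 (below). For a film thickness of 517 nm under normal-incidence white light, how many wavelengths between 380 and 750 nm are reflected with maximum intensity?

Top surface (1.56 → 2.2): reflection off a higher-index medium gives a half-wave phase shift.
Bottom surface (2.2 → 1.23): reflection off a lower-index medium gives no phase shift.
The two reflections differ by half a wavelength.
For maximum reflection here: 2 n t = (m + ½) λ.
λ = 2 n t / (m + ½) = 2275 / (m + ½) nm.
m=2: 910 nm (IR); m=3: 650 nm (visible); m=4: 506 nm (visible); m=5: 414 nm (visible); m=6: 350 nm (UV).

3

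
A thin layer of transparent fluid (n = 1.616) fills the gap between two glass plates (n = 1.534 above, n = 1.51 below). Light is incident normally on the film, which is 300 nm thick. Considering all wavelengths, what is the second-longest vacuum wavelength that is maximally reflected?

646 nm

Top surface (1.534 → 1.616): reflection off a higher-index medium gives a half-wave phase shift.
Ray reflecting at the bottom interface goes from n = 1.616 toward n = 1.51: no phase shift.
Net: one phase inversion between the two reflected rays.
For maximum reflection here: 2 n t = (m + ½) λ.
λ = 2 n t / (m + ½). The second-longest wavelength is m = 1: λ = 2 × 1.616 × 300 / 1.50 = 646 nm.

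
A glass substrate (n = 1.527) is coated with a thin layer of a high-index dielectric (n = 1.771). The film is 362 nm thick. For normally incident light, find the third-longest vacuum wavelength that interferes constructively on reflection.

513 nm

Ray reflecting at the top interface goes from n = 1.0 toward n = 1.771: a half-wave phase shift.
Bottom surface (1.771 → 1.527): reflection off a lower-index medium gives no phase shift.
The two reflections differ by half a wavelength.
For maximum reflection here: 2 n t = (m + ½) λ.
λ = 2 n t / (m + ½). The third-longest wavelength is m = 2: λ = 2 × 1.771 × 362 / 2.50 = 513 nm.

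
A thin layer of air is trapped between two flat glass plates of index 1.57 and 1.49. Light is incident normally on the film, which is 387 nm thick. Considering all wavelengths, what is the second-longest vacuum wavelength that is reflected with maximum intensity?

516 nm

Top surface (1.57 → 1.0): reflection off a lower-index medium gives no phase shift.
Bottom surface (1.0 → 1.49): reflection off a higher-index medium gives a half-wave phase shift.
Net: one phase inversion between the two reflected rays.
So the condition for constructive reflection is 2 n t = (m + ½) λ.
λ = 2 n t / (m + ½). The second-longest wavelength is m = 1: λ = 2 × 1.0 × 387 / 1.50 = 516 nm.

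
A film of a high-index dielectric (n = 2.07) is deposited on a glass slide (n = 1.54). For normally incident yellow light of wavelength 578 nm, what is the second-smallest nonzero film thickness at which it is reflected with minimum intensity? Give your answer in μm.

Ray reflecting at the top interface goes from n = 1.0 toward n = 2.07: a half-wave phase shift.
Ray reflecting at the bottom interface goes from n = 2.07 toward n = 1.54: no phase shift.
The two reflections differ by half a wavelength.
For dark reflection here: 2 n t = m λ.
The second-smallest nonzero thickness corresponds to m = 2: t = m λ / (2 n) = 2.00 × 578 / (2 × 2.07) = 279 nm.

0.279 μm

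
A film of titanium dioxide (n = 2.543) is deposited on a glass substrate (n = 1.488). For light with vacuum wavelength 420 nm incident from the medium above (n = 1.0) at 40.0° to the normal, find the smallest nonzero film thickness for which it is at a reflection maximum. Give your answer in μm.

0.0427 μm

Top surface (1.0 → 2.543): reflection off a higher-index medium gives a half-wave phase shift.
Bottom surface (2.543 → 1.488): reflection off a lower-index medium gives no phase shift.
The two reflections differ by half a wavelength.
So the condition for constructive reflection is 2 n t cos θ_r = (m + ½) λ.
Snell's law: 1.0 sin 40.0° = 2.543 sin θ_r → sin θ_r = 0.253, cos θ_r = 0.968.
Minimum at m = 0: t = λ / (4 n cos θ_r) = 420 / (4 × 2.543 × 0.968) = 42.7 nm.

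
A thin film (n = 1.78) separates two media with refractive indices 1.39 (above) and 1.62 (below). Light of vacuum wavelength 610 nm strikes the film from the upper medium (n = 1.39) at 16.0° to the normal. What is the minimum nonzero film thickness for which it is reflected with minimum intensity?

175 nm

At the upper boundary (n = 1.39 to n = 1.78) the reflected ray undergoes a half-wave phase shift.
At the lower boundary (n = 1.78 to n = 1.62) the reflected ray undergoes no phase shift.
The two reflections differ by half a wavelength.
So the condition for destructive reflection is 2 n t cos θ_r = m λ.
Snell's law: 1.39 sin 16.0° = 1.78 sin θ_r → sin θ_r = 0.215, cos θ_r = 0.977.
Minimum nonzero at m = 1: t = λ / (2 n cos θ_r) = 610 / (2 × 1.78 × 0.977) = 175 nm.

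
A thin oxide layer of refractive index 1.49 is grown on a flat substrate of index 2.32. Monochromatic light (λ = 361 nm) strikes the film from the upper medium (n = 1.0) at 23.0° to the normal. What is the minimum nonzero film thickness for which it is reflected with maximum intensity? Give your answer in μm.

0.126 μm

Top surface (1.0 → 1.49): reflection off a higher-index medium gives a half-wave phase shift.
At the lower boundary (n = 1.49 to n = 2.32) the reflected ray undergoes a half-wave phase shift.
Zero or two π shifts → no net half-wave offset.
So the condition for constructive reflection is 2 n t cos θ_r = m λ.
Snell's law: 1.0 sin 23.0° = 1.49 sin θ_r → sin θ_r = 0.262, cos θ_r = 0.965.
Minimum nonzero at m = 1: t = λ / (2 n cos θ_r) = 361 / (2 × 1.49 × 0.965) = 126 nm.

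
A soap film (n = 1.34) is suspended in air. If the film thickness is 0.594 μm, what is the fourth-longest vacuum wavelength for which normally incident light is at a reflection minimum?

Top surface (1.0 → 1.34): reflection off a higher-index medium gives a half-wave phase shift.
Ray reflecting at the bottom interface goes from n = 1.34 toward n = 1.0: no phase shift.
Net: one phase inversion between the two reflected rays.
For dark reflection here: 2 n t = m λ.
λ = 2 n t / m. The fourth-longest wavelength is m = 4: λ = 2 × 1.34 × 594 / 4.00 = 398 nm.

398 nm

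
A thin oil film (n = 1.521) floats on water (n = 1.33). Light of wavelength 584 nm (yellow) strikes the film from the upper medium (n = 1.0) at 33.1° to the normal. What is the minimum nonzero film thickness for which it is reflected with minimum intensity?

Ray reflecting at the top interface goes from n = 1.0 toward n = 1.521: a half-wave phase shift.
At the lower boundary (n = 1.521 to n = 1.33) the reflected ray undergoes no phase shift.
Exactly one π shift → a net half-wave offset.
So the condition for destructive reflection is 2 n t cos θ_r = m λ.
Snell's law: 1.0 sin 33.1° = 1.521 sin θ_r → sin θ_r = 0.359, cos θ_r = 0.933.
Minimum nonzero at m = 1: t = λ / (2 n cos θ_r) = 584 / (2 × 1.521 × 0.933) = 206 nm.

206 nm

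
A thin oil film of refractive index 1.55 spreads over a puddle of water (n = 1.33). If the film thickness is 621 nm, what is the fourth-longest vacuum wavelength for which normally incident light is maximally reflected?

550 nm

Ray reflecting at the top interface goes from n = 1.0 toward n = 1.55: a half-wave phase shift.
Bottom surface (1.55 → 1.33): reflection off a lower-index medium gives no phase shift.
Exactly one π shift → a net half-wave offset.
With one net inversion, constructive interference in reflection requires 2 n t = (m + ½) λ.
λ = 2 n t / (m + ½). The fourth-longest wavelength is m = 3: λ = 2 × 1.55 × 621 / 3.50 = 550 nm.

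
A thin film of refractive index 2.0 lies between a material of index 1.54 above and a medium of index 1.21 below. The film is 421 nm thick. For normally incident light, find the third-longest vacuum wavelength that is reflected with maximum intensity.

At the upper boundary (n = 1.54 to n = 2.0) the reflected ray undergoes a half-wave phase shift.
At the lower boundary (n = 2.0 to n = 1.21) the reflected ray undergoes no phase shift.
Net: one phase inversion between the two reflected rays.
For maximum reflection here: 2 n t = (m + ½) λ.
λ = 2 n t / (m + ½). The third-longest wavelength is m = 2: λ = 2 × 2.0 × 421 / 2.50 = 674 nm.

674 nm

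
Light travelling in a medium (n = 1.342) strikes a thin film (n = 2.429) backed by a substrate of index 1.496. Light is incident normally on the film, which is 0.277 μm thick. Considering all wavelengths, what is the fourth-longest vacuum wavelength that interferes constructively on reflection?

At the upper boundary (n = 1.342 to n = 2.429) the reflected ray undergoes a half-wave phase shift.
Bottom surface (2.429 → 1.496): reflection off a lower-index medium gives no phase shift.
Exactly one π shift → a net half-wave offset.
So the condition for constructive reflection is 2 n t = (m + ½) λ.
λ = 2 n t / (m + ½). The fourth-longest wavelength is m = 3: λ = 2 × 2.429 × 277 / 3.50 = 384 nm.

384 nm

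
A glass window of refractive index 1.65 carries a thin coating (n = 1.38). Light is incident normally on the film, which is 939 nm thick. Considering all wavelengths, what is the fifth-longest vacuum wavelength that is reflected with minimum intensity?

Top surface (1.0 → 1.38): reflection off a higher-index medium gives a half-wave phase shift.
At the lower boundary (n = 1.38 to n = 1.65) the reflected ray undergoes a half-wave phase shift.
Zero or two π shifts → no net half-wave offset.
With no net inversion, destructive interference in reflection requires 2 n t = (m + ½) λ.
λ = 2 n t / (m + ½). The fifth-longest wavelength is m = 4: λ = 2 × 1.38 × 939 / 4.50 = 576 nm.

576 nm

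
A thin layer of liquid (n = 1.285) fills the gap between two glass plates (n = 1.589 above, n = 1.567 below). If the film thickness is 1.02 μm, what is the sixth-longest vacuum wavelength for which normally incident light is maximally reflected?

477 nm

Ray reflecting at the top interface goes from n = 1.589 toward n = 1.285: no phase shift.
Bottom surface (1.285 → 1.567): reflection off a higher-index medium gives a half-wave phase shift.
Net: one phase inversion between the two reflected rays.
With one net inversion, constructive interference in reflection requires 2 n t = (m + ½) λ.
λ = 2 n t / (m + ½). The sixth-longest wavelength is m = 5: λ = 2 × 1.285 × 1020 / 5.50 = 477 nm.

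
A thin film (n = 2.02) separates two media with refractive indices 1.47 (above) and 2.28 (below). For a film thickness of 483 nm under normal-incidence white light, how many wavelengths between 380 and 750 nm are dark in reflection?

2

At the upper boundary (n = 1.47 to n = 2.02) the reflected ray undergoes a half-wave phase shift.
Bottom surface (2.02 → 2.28): reflection off a higher-index medium gives a half-wave phase shift.
The two reflections carry the same phase change, so no net offset.
With no net inversion, destructive interference in reflection requires 2 n t = (m + ½) λ.
λ = 2 n t / (m + ½) = 1951 / (m + ½) nm.
m=2: 781 nm (IR); m=3: 558 nm (visible); m=4: 434 nm (visible); m=5: 355 nm (UV).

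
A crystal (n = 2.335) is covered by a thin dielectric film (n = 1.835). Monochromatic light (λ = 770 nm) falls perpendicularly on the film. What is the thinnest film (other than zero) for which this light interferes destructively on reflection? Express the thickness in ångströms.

1049 Å

At the upper boundary (n = 1.0 to n = 1.835) the reflected ray undergoes a half-wave phase shift.
At the lower boundary (n = 1.835 to n = 2.335) the reflected ray undergoes a half-wave phase shift.
Net: no relative phase inversion (both shifts match).
With no net inversion, destructive interference in reflection requires 2 n t = (m + ½) λ.
Minimum at m = 0: t = λ / (4 n) = 770 / (4 × 1.835) = 105 nm.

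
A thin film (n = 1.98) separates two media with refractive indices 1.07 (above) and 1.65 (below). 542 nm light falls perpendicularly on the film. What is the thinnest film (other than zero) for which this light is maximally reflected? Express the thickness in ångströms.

Ray reflecting at the top interface goes from n = 1.07 toward n = 1.98: a half-wave phase shift.
Bottom surface (1.98 → 1.65): reflection off a lower-index medium gives no phase shift.
Exactly one π shift → a net half-wave offset.
So the condition for constructive reflection is 2 n t = (m + ½) λ.
Minimum at m = 0: t = λ / (4 n) = 542 / (4 × 1.98) = 68.4 nm.

684 Å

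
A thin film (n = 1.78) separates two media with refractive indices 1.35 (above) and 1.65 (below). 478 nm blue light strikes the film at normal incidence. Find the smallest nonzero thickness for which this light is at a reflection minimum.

At the upper boundary (n = 1.35 to n = 1.78) the reflected ray undergoes a half-wave phase shift.
At the lower boundary (n = 1.78 to n = 1.65) the reflected ray undergoes no phase shift.
Exactly one π shift → a net half-wave offset.
For minimum reflection here: 2 n t = m λ.
The smallest nonzero thickness corresponds to m = 1: t = m λ / (2 n) = 1.00 × 478 / (2 × 1.78) = 134 nm.

134 nm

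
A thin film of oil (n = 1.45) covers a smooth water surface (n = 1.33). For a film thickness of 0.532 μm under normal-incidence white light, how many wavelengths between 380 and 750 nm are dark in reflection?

Ray reflecting at the top interface goes from n = 1.0 toward n = 1.45: a half-wave phase shift.
At the lower boundary (n = 1.45 to n = 1.33) the reflected ray undergoes no phase shift.
Net: one phase inversion between the two reflected rays.
So the condition for destructive reflection is 2 n t = m λ.
λ = 2 n t / m = 1543 / m nm.
m=2: 771 nm (IR); m=3: 514 nm (visible); m=4: 386 nm (visible); m=5: 309 nm (UV).

2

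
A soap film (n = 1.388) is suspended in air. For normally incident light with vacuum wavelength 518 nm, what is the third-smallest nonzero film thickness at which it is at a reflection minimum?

560 nm

Top surface (1.0 → 1.388): reflection off a higher-index medium gives a half-wave phase shift.
At the lower boundary (n = 1.388 to n = 1.0) the reflected ray undergoes no phase shift.
Exactly one π shift → a net half-wave offset.
So the condition for destructive reflection is 2 n t = m λ.
The third-smallest nonzero thickness corresponds to m = 3: t = m λ / (2 n) = 3.00 × 518 / (2 × 1.388) = 560 nm.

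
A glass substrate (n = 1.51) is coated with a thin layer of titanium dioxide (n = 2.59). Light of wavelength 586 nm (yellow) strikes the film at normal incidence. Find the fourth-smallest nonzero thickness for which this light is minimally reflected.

Ray reflecting at the top interface goes from n = 1.0 toward n = 2.59: a half-wave phase shift.
At the lower boundary (n = 2.59 to n = 1.51) the reflected ray undergoes no phase shift.
Net: one phase inversion between the two reflected rays.
For dark reflection here: 2 n t = m λ.
The fourth-smallest nonzero thickness corresponds to m = 4: t = m λ / (2 n) = 4.00 × 586 / (2 × 2.59) = 453 nm.

453 nm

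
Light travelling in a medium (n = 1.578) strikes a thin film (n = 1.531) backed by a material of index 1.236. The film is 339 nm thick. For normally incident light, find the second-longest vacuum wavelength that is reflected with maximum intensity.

At the upper boundary (n = 1.578 to n = 1.531) the reflected ray undergoes no phase shift.
At the lower boundary (n = 1.531 to n = 1.236) the reflected ray undergoes no phase shift.
Net: no relative phase inversion (both shifts match).
For bright reflection here: 2 n t = m λ.
λ = 2 n t / m. The second-longest wavelength is m = 2: λ = 2 × 1.531 × 339 / 2.00 = 519 nm.

519 nm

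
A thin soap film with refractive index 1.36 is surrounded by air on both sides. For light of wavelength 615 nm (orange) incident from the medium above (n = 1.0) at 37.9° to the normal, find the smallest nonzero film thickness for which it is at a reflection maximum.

At the upper boundary (n = 1.0 to n = 1.36) the reflected ray undergoes a half-wave phase shift.
At the lower boundary (n = 1.36 to n = 1.0) the reflected ray undergoes no phase shift.
Net: one phase inversion between the two reflected rays.
For bright reflection here: 2 n t cos θ_r = (m + ½) λ.
Snell's law: 1.0 sin 37.9° = 1.36 sin θ_r → sin θ_r = 0.452, cos θ_r = 0.892.
Minimum at m = 0: t = λ / (4 n cos θ_r) = 615 / (4 × 1.36 × 0.892) = 127 nm.

127 nm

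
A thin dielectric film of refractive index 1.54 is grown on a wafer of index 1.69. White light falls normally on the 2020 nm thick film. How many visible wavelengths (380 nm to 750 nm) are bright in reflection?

8

Top surface (1.0 → 1.54): reflection off a higher-index medium gives a half-wave phase shift.
Bottom surface (1.54 → 1.69): reflection off a higher-index medium gives a half-wave phase shift.
Zero or two π shifts → no net half-wave offset.
With no net inversion, constructive interference in reflection requires 2 n t = m λ.
λ = 2 n t / m = 6222 / m nm.
m=8: 778 nm (IR); m=9: 691 nm (visible); m=10: 622 nm (visible); m=11: 566 nm (visible); m=12: 518 nm (visible); m=13: 479 nm (visible); m=14: 444 nm (visible); m=15: 415 nm (visible); m=16: 389 nm (visible); m=17: 366 nm (UV).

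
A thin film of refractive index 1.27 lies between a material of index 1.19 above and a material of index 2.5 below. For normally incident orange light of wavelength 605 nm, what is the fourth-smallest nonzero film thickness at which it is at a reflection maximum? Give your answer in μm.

Ray reflecting at the top interface goes from n = 1.19 toward n = 1.27: a half-wave phase shift.
Ray reflecting at the bottom interface goes from n = 1.27 toward n = 2.5: a half-wave phase shift.
The two reflections carry the same phase change, so no net offset.
For bright reflection here: 2 n t = m λ.
The fourth-smallest nonzero thickness corresponds to m = 4: t = m λ / (2 n) = 4.00 × 605 / (2 × 1.27) = 953 nm.

0.953 μm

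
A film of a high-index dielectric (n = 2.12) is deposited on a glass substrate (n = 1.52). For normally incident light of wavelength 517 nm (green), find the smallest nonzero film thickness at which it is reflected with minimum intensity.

122 nm

Ray reflecting at the top interface goes from n = 1.0 toward n = 2.12: a half-wave phase shift.
Ray reflecting at the bottom interface goes from n = 2.12 toward n = 1.52: no phase shift.
Exactly one π shift → a net half-wave offset.
So the condition for destructive reflection is 2 n t = m λ.
Minimum nonzero at m = 1: t = λ / (2 n) = 517 / (2 × 2.12) = 122 nm.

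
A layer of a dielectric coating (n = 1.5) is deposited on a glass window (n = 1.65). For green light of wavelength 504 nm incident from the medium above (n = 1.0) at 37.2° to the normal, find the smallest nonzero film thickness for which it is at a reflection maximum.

At the upper boundary (n = 1.0 to n = 1.5) the reflected ray undergoes a half-wave phase shift.
Bottom surface (1.5 → 1.65): reflection off a higher-index medium gives a half-wave phase shift.
Net: no relative phase inversion (both shifts match).
So the condition for constructive reflection is 2 n t cos θ_r = m λ.
Snell's law: 1.0 sin 37.2° = 1.5 sin θ_r → sin θ_r = 0.403, cos θ_r = 0.915.
Minimum nonzero at m = 1: t = λ / (2 n cos θ_r) = 504 / (2 × 1.5 × 0.915) = 184 nm.

184 nm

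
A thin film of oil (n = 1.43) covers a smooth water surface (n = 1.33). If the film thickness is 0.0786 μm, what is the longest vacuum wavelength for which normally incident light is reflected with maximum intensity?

At the upper boundary (n = 1.0 to n = 1.43) the reflected ray undergoes a half-wave phase shift.
Ray reflecting at the bottom interface goes from n = 1.43 toward n = 1.33: no phase shift.
The two reflections differ by half a wavelength.
For bright reflection here: 2 n t = (m + ½) λ.
λ = 2 n t / (m + ½). The longest wavelength is m = 0: λ = 2 × 1.43 × 78.6 / 0.500 = 450 nm.

450 nm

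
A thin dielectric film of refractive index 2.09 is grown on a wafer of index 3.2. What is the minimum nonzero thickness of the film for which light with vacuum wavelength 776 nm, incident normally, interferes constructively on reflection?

Ray reflecting at the top interface goes from n = 1.0 toward n = 2.09: a half-wave phase shift.
At the lower boundary (n = 2.09 to n = 3.2) the reflected ray undergoes a half-wave phase shift.
Zero or two π shifts → no net half-wave offset.
With no net inversion, constructive interference in reflection requires 2 n t = m λ.
Minimum nonzero at m = 1: t = λ / (2 n) = 776 / (2 × 2.09) = 186 nm.

186 nm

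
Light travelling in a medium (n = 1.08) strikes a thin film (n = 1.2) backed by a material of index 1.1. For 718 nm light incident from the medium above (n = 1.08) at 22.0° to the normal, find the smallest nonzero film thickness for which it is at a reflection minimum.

Top surface (1.08 → 1.2): reflection off a higher-index medium gives a half-wave phase shift.
Bottom surface (1.2 → 1.1): reflection off a lower-index medium gives no phase shift.
Exactly one π shift → a net half-wave offset.
For dark reflection here: 2 n t cos θ_r = m λ.
Snell's law: 1.08 sin 22.0° = 1.2 sin θ_r → sin θ_r = 0.337, cos θ_r = 0.941.
Minimum nonzero at m = 1: t = λ / (2 n cos θ_r) = 718 / (2 × 1.2 × 0.941) = 318 nm.

318 nm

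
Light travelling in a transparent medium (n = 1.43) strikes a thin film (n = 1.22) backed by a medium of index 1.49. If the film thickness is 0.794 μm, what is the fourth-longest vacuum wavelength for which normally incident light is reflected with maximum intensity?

554 nm

At the upper boundary (n = 1.43 to n = 1.22) the reflected ray undergoes no phase shift.
Bottom surface (1.22 → 1.49): reflection off a higher-index medium gives a half-wave phase shift.
Net: one phase inversion between the two reflected rays.
So the condition for constructive reflection is 2 n t = (m + ½) λ.
λ = 2 n t / (m + ½). The fourth-longest wavelength is m = 3: λ = 2 × 1.22 × 794 / 3.50 = 554 nm.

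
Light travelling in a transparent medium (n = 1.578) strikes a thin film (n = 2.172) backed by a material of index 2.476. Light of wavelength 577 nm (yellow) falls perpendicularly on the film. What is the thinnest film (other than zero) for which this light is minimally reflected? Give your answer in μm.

0.0664 μm

Top surface (1.578 → 2.172): reflection off a higher-index medium gives a half-wave phase shift.
Ray reflecting at the bottom interface goes from n = 2.172 toward n = 2.476: a half-wave phase shift.
The two reflections carry the same phase change, so no net offset.
For dark reflection here: 2 n t = (m + ½) λ.
Minimum at m = 0: t = λ / (4 n) = 577 / (4 × 2.172) = 66.4 nm.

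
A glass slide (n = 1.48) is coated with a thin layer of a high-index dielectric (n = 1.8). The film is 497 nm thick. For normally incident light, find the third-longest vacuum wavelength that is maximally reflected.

716 nm

Top surface (1.0 → 1.8): reflection off a higher-index medium gives a half-wave phase shift.
Bottom surface (1.8 → 1.48): reflection off a lower-index medium gives no phase shift.
Exactly one π shift → a net half-wave offset.
So the condition for constructive reflection is 2 n t = (m + ½) λ.
λ = 2 n t / (m + ½). The third-longest wavelength is m = 2: λ = 2 × 1.8 × 497 / 2.50 = 716 nm.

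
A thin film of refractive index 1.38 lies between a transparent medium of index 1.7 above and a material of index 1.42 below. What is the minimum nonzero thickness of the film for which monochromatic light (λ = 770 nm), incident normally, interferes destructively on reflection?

279 nm

Top surface (1.7 → 1.38): reflection off a lower-index medium gives no phase shift.
Ray reflecting at the bottom interface goes from n = 1.38 toward n = 1.42: a half-wave phase shift.
Exactly one π shift → a net half-wave offset.
So the condition for destructive reflection is 2 n t = m λ.
Minimum nonzero at m = 1: t = λ / (2 n) = 770 / (2 × 1.38) = 279 nm.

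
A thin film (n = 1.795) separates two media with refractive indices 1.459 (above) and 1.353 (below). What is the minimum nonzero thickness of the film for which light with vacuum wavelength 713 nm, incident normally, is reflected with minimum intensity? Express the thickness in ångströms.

At the upper boundary (n = 1.459 to n = 1.795) the reflected ray undergoes a half-wave phase shift.
At the lower boundary (n = 1.795 to n = 1.353) the reflected ray undergoes no phase shift.
Net: one phase inversion between the two reflected rays.
With one net inversion, destructive interference in reflection requires 2 n t = m λ.
Minimum nonzero at m = 1: t = λ / (2 n) = 713 / (2 × 1.795) = 199 nm.

1986 Å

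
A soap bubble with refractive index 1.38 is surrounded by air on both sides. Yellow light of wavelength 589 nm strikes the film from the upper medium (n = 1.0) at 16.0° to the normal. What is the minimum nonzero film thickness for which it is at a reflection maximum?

Top surface (1.0 → 1.38): reflection off a higher-index medium gives a half-wave phase shift.
At the lower boundary (n = 1.38 to n = 1.0) the reflected ray undergoes no phase shift.
Net: one phase inversion between the two reflected rays.
With one net inversion, constructive interference in reflection requires 2 n t cos θ_r = (m + ½) λ.
Snell's law: 1.0 sin 16.0° = 1.38 sin θ_r → sin θ_r = 0.200, cos θ_r = 0.980.
Minimum at m = 0: t = λ / (4 n cos θ_r) = 589 / (4 × 1.38 × 0.980) = 109 nm.

109 nm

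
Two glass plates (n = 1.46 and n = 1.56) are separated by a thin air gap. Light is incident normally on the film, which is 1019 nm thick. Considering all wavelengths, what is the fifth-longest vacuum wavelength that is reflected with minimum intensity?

Ray reflecting at the top interface goes from n = 1.46 toward n = 1.0: no phase shift.
Bottom surface (1.0 → 1.56): reflection off a higher-index medium gives a half-wave phase shift.
Net: one phase inversion between the two reflected rays.
So the condition for destructive reflection is 2 n t = m λ.
λ = 2 n t / m. The fifth-longest wavelength is m = 5: λ = 2 × 1.0 × 1019 / 5.00 = 408 nm.

408 nm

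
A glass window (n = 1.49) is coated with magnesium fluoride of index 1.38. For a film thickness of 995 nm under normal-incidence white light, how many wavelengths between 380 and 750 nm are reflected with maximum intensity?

At the upper boundary (n = 1.0 to n = 1.38) the reflected ray undergoes a half-wave phase shift.
At the lower boundary (n = 1.38 to n = 1.49) the reflected ray undergoes a half-wave phase shift.
The two reflections carry the same phase change, so no net offset.
With no net inversion, constructive interference in reflection requires 2 n t = m λ.
λ = 2 n t / m = 2746 / m nm.
m=3: 915 nm (IR); m=4: 687 nm (visible); m=5: 549 nm (visible); m=6: 458 nm (visible); m=7: 392 nm (visible); m=8: 343 nm (UV).

4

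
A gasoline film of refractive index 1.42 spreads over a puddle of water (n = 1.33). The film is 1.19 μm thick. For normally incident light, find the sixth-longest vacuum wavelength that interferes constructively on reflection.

614 nm

Top surface (1.0 → 1.42): reflection off a higher-index medium gives a half-wave phase shift.
Ray reflecting at the bottom interface goes from n = 1.42 toward n = 1.33: no phase shift.
The two reflections differ by half a wavelength.
With one net inversion, constructive interference in reflection requires 2 n t = (m + ½) λ.
λ = 2 n t / (m + ½). The sixth-longest wavelength is m = 5: λ = 2 × 1.42 × 1190 / 5.50 = 614 nm.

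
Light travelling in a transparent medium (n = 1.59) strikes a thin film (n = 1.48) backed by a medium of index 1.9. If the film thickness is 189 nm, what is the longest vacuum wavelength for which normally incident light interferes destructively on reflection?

559 nm

At the upper boundary (n = 1.59 to n = 1.48) the reflected ray undergoes no phase shift.
At the lower boundary (n = 1.48 to n = 1.9) the reflected ray undergoes a half-wave phase shift.
The two reflections differ by half a wavelength.
So the condition for destructive reflection is 2 n t = m λ.
λ = 2 n t / m. The longest wavelength is m = 1: λ = 2 × 1.48 × 189 / 1.00 = 559 nm.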